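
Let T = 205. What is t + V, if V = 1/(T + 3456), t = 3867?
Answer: 14157088/3661 ≈ 3867.0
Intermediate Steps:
V = 1/3661 (V = 1/(205 + 3456) = 1/3661 ≈ 0.00027315)
t + V = 3867 + 1/3661 = 14157088/3661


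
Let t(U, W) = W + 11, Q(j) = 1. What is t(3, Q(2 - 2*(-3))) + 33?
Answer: 45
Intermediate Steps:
t(U, W) = 11 + W
t(3, Q(2 - 2*(-3))) + 33 = (11 + 1) + 33 = 12 + 33 = 45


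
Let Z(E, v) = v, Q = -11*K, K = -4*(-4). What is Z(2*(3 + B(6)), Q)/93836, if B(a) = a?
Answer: -44/23459 ≈ -0.0018756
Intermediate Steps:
K = 16
Q = -176 (Q = -11*16 = -176)
Z(2*(3 + B(6)), Q)/93836 = -176/93836 = -176*1/93836 = -44/23459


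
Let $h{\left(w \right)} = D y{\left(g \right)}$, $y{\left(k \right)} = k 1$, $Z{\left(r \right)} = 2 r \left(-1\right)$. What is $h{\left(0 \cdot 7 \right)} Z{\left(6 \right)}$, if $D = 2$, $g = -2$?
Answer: $48$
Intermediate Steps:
$Z{\left(r \right)} = - 2 r$
$y{\left(k \right)} = k$
$h{\left(w \right)} = -4$ ($h{\left(w \right)} = 2 \left(-2\right) = -4$)
$h{\left(0 \cdot 7 \right)} Z{\left(6 \right)} = - 4 \left(\left(-2\right) 6\right) = \left(-4\right) \left(-12\right) = 48$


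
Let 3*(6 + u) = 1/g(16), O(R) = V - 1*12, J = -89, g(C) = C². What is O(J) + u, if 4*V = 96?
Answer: 4609/768 ≈ 6.0013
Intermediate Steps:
V = 24 (V = (¼)*96 = 24)
O(R) = 12 (O(R) = 24 - 1*12 = 24 - 12 = 12)
u = -4607/768 (u = -6 + 1/(3*(16²)) = -6 + (⅓)/256 = -6 + (⅓)*(1/256) = -6 + 1/768 = -4607/768 ≈ -5.9987)
O(J) + u = 12 - 4607/768 = 4609/768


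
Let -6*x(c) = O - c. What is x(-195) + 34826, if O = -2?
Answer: 208763/6 ≈ 34794.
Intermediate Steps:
x(c) = ⅓ + c/6 (x(c) = -(-2 - c)/6 = ⅓ + c/6)
x(-195) + 34826 = (⅓ + (⅙)*(-195)) + 34826 = (⅓ - 65/2) + 34826 = -193/6 + 34826 = 208763/6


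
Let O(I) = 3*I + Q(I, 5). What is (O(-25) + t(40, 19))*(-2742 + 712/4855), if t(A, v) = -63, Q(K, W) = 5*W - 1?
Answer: 1517533572/4855 ≈ 3.1257e+5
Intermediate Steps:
Q(K, W) = -1 + 5*W
O(I) = 24 + 3*I (O(I) = 3*I + (-1 + 5*5) = 3*I + (-1 + 25) = 3*I + 24 = 24 + 3*I)
(O(-25) + t(40, 19))*(-2742 + 712/4855) = ((24 + 3*(-25)) - 63)*(-2742 + 712/4855) = ((24 - 75) - 63)*(-2742 + 712*(1/4855)) = (-51 - 63)*(-2742 + 712/4855) = -114*(-13311698/4855) = 1517533572/4855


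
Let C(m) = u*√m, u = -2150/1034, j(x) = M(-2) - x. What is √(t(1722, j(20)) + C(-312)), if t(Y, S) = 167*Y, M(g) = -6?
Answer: √(76865366886 - 1111550*I*√78)/517 ≈ 536.26 - 0.034244*I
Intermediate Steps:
j(x) = -6 - x
u = -1075/517 (u = -2150*1/1034 = -1075/517 ≈ -2.0793)
C(m) = -1075*√m/517
√(t(1722, j(20)) + C(-312)) = √(167*1722 - 2150*I*√78/517) = √(287574 - 2150*I*√78/517)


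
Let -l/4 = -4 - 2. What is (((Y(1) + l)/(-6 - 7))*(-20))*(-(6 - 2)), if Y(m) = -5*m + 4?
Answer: -1840/13 ≈ -141.54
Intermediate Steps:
l = 24 (l = -4*(-4 - 2) = -4*(-6) = 24)
Y(m) = 4 - 5*m
(((Y(1) + l)/(-6 - 7))*(-20))*(-(6 - 2)) = ((((4 - 5*1) + 24)/(-6 - 7))*(-20))*(-(6 - 2)) = ((((4 - 5) + 24)/(-13))*(-20))*(-1*4) = (((-1 + 24)*(-1/13))*(-20))*(-4) = ((23*(-1/13))*(-20))*(-4) = -23/13*(-20)*(-4) = (460/13)*(-4) = -1840/13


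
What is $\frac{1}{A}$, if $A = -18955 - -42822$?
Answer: $\frac{1}{23867} \approx 4.1899 \cdot 10^{-5}$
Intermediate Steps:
$A = 23867$ ($A = -18955 + 42822 = 23867$)
$\frac{1}{A} = \frac{1}{23867}$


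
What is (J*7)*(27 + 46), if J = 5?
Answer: 2555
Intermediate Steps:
(J*7)*(27 + 46) = (5*7)*(27 + 46) = 35*73 = 2555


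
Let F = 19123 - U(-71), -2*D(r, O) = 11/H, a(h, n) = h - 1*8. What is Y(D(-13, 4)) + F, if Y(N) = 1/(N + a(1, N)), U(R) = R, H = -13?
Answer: 3282148/171 ≈ 19194.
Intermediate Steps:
a(h, n) = -8 + h (a(h, n) = h - 8 = -8 + h)
D(r, O) = 11/26 (D(r, O) = -11/(2*(-13)) = -11*(-1)/(2*13) = -½*(-11/13) = 11/26)
F = 19194 (F = 19123 - 1*(-71) = 19123 + 71 = 19194)
Y(N) = 1/(-7 + N) (Y(N) = 1/(N + (-8 + 1)) = 1/(N - 7) = 1/(-7 + N))
Y(D(-13, 4)) + F = 1/(-7 + 11/26) + 19194 = 1/(-171/26) + 19194 = -26/171 + 19194 = 3282148/171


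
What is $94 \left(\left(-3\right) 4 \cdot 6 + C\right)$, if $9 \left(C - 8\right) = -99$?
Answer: $-7050$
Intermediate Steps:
$C = -3$ ($C = 8 + \frac{1}{9} \left(-99\right) = 8 - 11 = -3$)
$94 \left(\left(-3\right) 4 \cdot 6 + C\right) = 94 \left(\left(-3\right) 4 \cdot 6 - 3\right) = 94 \left(\left(-12\right) 6 - 3\right) = 94 \left(-72 - 3\right) = 94 \left(-75\right) = -7050$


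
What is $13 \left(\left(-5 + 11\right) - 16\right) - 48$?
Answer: $-178$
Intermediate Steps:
$13 \left(\left(-5 + 11\right) - 16\right) - 48 = 13 \left(6 - 16\right) - 48 = 13 \left(-10\right) - 48 = -130 - 48 = -178$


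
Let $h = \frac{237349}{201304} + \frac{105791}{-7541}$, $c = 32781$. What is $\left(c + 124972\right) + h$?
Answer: $\frac{239454826743737}{1518033464} \approx 1.5774 \cdot 10^{5}$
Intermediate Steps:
$h = - \frac{19506302655}{1518033464}$ ($h = 237349 \cdot \frac{1}{201304} + 105791 \left(- \frac{1}{7541}\right) = \frac{237349}{201304} - \frac{105791}{7541} = - \frac{19506302655}{1518033464} \approx -12.85$)
$\left(c + 124972\right) + h = \left(32781 + 124972\right) - \frac{19506302655}{1518033464} = 157753 - \frac{19506302655}{1518033464} = \frac{239454826743737}{1518033464}$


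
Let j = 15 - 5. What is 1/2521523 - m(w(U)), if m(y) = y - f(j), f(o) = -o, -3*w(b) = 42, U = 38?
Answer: 10086093/2521523 ≈ 4.0000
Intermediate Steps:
w(b) = -14 (w(b) = -⅓*42 = -14)
j = 10
m(y) = 10 + y (m(y) = y - (-1)*10 = y - 1*(-10) = y + 10 = 10 + y)
1/2521523 - m(w(U)) = 1/2521523 - (10 - 14) = 1/2521523 - 1*(-4) = 1/2521523 + 4 = 10086093/2521523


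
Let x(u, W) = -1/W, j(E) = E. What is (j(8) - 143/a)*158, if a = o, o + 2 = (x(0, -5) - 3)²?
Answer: -190153/73 ≈ -2604.8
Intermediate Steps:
o = 146/25 (o = -2 + (-1/(-5) - 3)² = -2 + (-1*(-⅕) - 3)² = -2 + (⅕ - 3)² = -2 + (-14/5)² = -2 + 196/25 = 146/25 ≈ 5.8400)
a = 146/25 ≈ 5.8400
(j(8) - 143/a)*158 = (8 - 143/146/25)*158 = (8 - 143*25/146)*158 = (8 - 3575/146)*158 = -2407/146*158 = -190153/73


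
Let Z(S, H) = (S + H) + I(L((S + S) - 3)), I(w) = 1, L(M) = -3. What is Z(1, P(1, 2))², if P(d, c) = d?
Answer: 9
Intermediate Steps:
Z(S, H) = 1 + H + S (Z(S, H) = (S + H) + 1 = (H + S) + 1 = 1 + H + S)
Z(1, P(1, 2))² = (1 + 1 + 1)² = 3² = 9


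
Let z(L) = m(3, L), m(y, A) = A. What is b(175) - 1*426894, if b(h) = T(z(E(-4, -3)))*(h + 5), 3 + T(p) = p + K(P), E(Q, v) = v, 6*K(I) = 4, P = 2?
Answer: -427854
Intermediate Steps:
K(I) = ⅔ (K(I) = (⅙)*4 = ⅔)
z(L) = L
T(p) = -7/3 + p (T(p) = -3 + (p + ⅔) = -3 + (⅔ + p) = -7/3 + p)
b(h) = -80/3 - 16*h/3 (b(h) = (-7/3 - 3)*(h + 5) = -16*(5 + h)/3 = -80/3 - 16*h/3)
b(175) - 1*426894 = (-80/3 - 16/3*175) - 1*426894 = (-80/3 - 2800/3) - 426894 = -960 - 426894 = -427854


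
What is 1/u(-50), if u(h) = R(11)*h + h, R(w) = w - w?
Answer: -1/50 ≈ -0.020000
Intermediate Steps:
R(w) = 0
u(h) = h (u(h) = 0*h + h = 0 + h = h)
1/u(-50) = 1/(-50) = -1/50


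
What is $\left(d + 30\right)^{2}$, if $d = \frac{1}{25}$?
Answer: $\frac{564001}{625} \approx 902.4$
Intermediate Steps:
$d = \frac{1}{25} \approx 0.04$
$\left(d + 30\right)^{2} = \left(\frac{1}{25} + 30\right)^{2} = \left(\frac{751}{25}\right)^{2} = \frac{564001}{625}$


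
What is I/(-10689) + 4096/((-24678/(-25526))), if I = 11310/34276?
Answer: 3192189574527097/753452581266 ≈ 4236.8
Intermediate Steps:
I = 5655/17138 (I = 11310*(1/34276) = 5655/17138 ≈ 0.32997)
I/(-10689) + 4096/((-24678/(-25526))) = (5655/17138)/(-10689) + 4096/((-24678/(-25526))) = (5655/17138)*(-1/10689) + 4096/((-24678*(-1/25526))) = -1885/61062694 + 4096/(12339/12763) = -1885/61062694 + 4096*(12763/12339) = -1885/61062694 + 52277248/12339 = 3192189574527097/753452581266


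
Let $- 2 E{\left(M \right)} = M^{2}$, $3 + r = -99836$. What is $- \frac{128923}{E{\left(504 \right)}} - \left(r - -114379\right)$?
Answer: $- \frac{1846567397}{127008} \approx -14539.0$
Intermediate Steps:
$r = -99839$ ($r = -3 - 99836 = -99839$)
$E{\left(M \right)} = - \frac{M^{2}}{2}$
$- \frac{128923}{E{\left(504 \right)}} - \left(r - -114379\right) = - \frac{128923}{\left(- \frac{1}{2}\right) 504^{2}} - \left(-99839 - -114379\right) = - \frac{128923}{\left(- \frac{1}{2}\right) 254016} - \left(-99839 + 114379\right) = - \frac{128923}{-127008} - 14540 = \left(-128923\right) \left(- \frac{1}{127008}\right) - 14540 = \frac{128923}{127008} - 14540 = - \frac{1846567397}{127008}$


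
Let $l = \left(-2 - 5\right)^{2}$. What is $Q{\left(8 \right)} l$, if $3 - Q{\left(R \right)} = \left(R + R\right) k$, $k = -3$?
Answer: $2499$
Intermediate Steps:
$l = 49$ ($l = \left(-7\right)^{2} = 49$)
$Q{\left(R \right)} = 3 + 6 R$ ($Q{\left(R \right)} = 3 - \left(R + R\right) \left(-3\right) = 3 - 2 R \left(-3\right) = 3 - - 6 R = 3 + 6 R$)
$Q{\left(8 \right)} l = \left(3 + 6 \cdot 8\right) 49 = \left(3 + 48\right) 49 = 51 \cdot 49 = 2499$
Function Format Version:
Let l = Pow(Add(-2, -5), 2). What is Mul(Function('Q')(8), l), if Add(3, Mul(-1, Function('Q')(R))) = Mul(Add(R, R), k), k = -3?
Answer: 2499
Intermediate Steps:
l = 49 (l = Pow(-7, 2) = 49)
Function('Q')(R) = Add(3, Mul(6, R)) (Function('Q')(R) = Add(3, Mul(-1, Mul(Add(R, R), -3))) = Add(3, Mul(-1, Mul(Mul(2, R), -3))) = Add(3, Mul(-1, Mul(-6, R))) = Add(3, Mul(6, R)))
Mul(Function('Q')(8), l) = Mul(Add(3, Mul(6, 8)), 49) = Mul(Add(3, 48), 49) = Mul(51, 49) = 2499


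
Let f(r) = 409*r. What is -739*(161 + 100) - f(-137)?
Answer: -136846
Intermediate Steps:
-739*(161 + 100) - f(-137) = -739*(161 + 100) - 409*(-137) = -739*261 - 1*(-56033) = -192879 + 56033 = -136846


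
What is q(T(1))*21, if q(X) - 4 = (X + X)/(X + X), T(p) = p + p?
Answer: 105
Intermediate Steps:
T(p) = 2*p
q(X) = 5 (q(X) = 4 + (X + X)/(X + X) = 4 + (2*X)/((2*X)) = 4 + (2*X)*(1/(2*X)) = 4 + 1 = 5)
q(T(1))*21 = 5*21 = 105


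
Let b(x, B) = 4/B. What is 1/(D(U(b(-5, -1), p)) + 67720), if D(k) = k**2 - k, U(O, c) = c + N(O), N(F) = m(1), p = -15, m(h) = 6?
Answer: 1/67810 ≈ 1.4747e-5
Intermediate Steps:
N(F) = 6
U(O, c) = 6 + c (U(O, c) = c + 6 = 6 + c)
1/(D(U(b(-5, -1), p)) + 67720) = 1/((6 - 15)*(-1 + (6 - 15)) + 67720) = 1/(-9*(-1 - 9) + 67720) = 1/(-9*(-10) + 67720) = 1/(90 + 67720) = 1/67810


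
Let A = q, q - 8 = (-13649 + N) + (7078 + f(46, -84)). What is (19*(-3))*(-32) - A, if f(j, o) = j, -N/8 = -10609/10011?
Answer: 83416879/10011 ≈ 8332.5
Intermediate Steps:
N = 84872/10011 (N = -(-84872)/10011 = -8*(-10609/10011) = 84872/10011 ≈ 8.4779)
q = -65156815/10011 (q = 8 + ((-13649 + 84872/10011) + (7078 + 46)) = 8 + (-136555267/10011 + 7124) = 8 - 65236903/10011 = -65156815/10011 ≈ -6508.5)
A = -65156815/10011 ≈ -6508.5
(19*(-3))*(-32) - A = (19*(-3))*(-32) - 1*(-65156815/10011) = -57*(-32) + 65156815/10011 = 1824 + 65156815/10011 = 83416879/10011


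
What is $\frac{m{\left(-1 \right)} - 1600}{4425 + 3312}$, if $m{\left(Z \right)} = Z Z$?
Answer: $- \frac{533}{2579} \approx -0.20667$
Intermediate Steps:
$m{\left(Z \right)} = Z^{2}$
$\frac{m{\left(-1 \right)} - 1600}{4425 + 3312} = \frac{\left(-1\right)^{2} - 1600}{4425 + 3312} = \frac{1 - 1600}{7737} = \left(-1599\right) \frac{1}{7737} = - \frac{533}{2579}$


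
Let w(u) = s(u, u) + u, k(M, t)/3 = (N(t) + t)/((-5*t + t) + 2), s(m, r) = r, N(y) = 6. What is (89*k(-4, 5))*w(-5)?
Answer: 4895/3 ≈ 1631.7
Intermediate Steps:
k(M, t) = 3*(6 + t)/(2 - 4*t) (k(M, t) = 3*((6 + t)/((-5*t + t) + 2)) = 3*((6 + t)/(-4*t + 2)) = 3*((6 + t)/(2 - 4*t)) = 3*(6 + t)/(2 - 4*t))
w(u) = 2*u (w(u) = u + u = 2*u)
(89*k(-4, 5))*w(-5) = (89*(3*(-6 - 1*5)/(2*(-1 + 2*5))))*(2*(-5)) = (89*(3*(-6 - 5)/(2*(-1 + 10))))*(-10) = (89*((3/2)*(-11)/9))*(-10) = (89*((3/2)*(1/9)*(-11)))*(-10) = (89*(-11/6))*(-10) = -979/6*(-10) = 4895/3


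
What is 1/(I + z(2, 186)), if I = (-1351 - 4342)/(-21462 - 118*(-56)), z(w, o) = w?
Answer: 14854/35401 ≈ 0.41959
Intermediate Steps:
I = 5693/14854 (I = -5693/(-21462 + 6608) = -5693/(-14854) = -5693*(-1/14854) = 5693/14854 ≈ 0.38326)
1/(I + z(2, 186)) = 1/(5693/14854 + 2) = 1/(35401/14854) = 14854/35401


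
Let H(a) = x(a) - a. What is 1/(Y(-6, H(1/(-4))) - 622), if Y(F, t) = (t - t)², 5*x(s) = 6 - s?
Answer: -1/622 ≈ -0.0016077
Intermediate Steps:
x(s) = 6/5 - s/5 (x(s) = (6 - s)/5 = 6/5 - s/5)
H(a) = 6/5 - 6*a/5 (H(a) = (6/5 - a/5) - a = 6/5 - 6*a/5)
Y(F, t) = 0 (Y(F, t) = 0² = 0)
1/(Y(-6, H(1/(-4))) - 622) = 1/(0 - 622) = 1/(-622) = -1/622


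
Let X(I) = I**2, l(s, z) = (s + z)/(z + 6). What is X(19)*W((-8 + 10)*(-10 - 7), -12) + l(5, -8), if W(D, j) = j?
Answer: -8661/2 ≈ -4330.5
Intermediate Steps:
l(s, z) = (s + z)/(6 + z)
X(19)*W((-8 + 10)*(-10 - 7), -12) + l(5, -8) = 19**2*(-12) + (5 - 8)/(6 - 8) = 361*(-12) - 3/(-2) = -4332 - 1/2*(-3) = -4332 + 3/2 = -8661/2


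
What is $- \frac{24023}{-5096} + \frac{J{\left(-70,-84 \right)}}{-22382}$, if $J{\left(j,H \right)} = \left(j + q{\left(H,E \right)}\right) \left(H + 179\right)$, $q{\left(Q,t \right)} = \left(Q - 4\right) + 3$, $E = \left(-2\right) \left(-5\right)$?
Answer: $\frac{520137}{96824} \approx 5.372$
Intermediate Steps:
$E = 10$
$q{\left(Q,t \right)} = -1 + Q$ ($q{\left(Q,t \right)} = \left(-4 + Q\right) + 3 = -1 + Q$)
$J{\left(j,H \right)} = \left(179 + H\right) \left(-1 + H + j\right)$ ($J{\left(j,H \right)} = \left(j + \left(-1 + H\right)\right) \left(H + 179\right) = \left(-1 + H + j\right) \left(179 + H\right) = \left(179 + H\right) \left(-1 + H + j\right)$)
$- \frac{24023}{-5096} + \frac{J{\left(-70,-84 \right)}}{-22382} = - \frac{24023}{-5096} + \frac{-179 + \left(-84\right)^{2} + 178 \left(-84\right) + 179 \left(-70\right) - -5880}{-22382} = \left(-24023\right) \left(- \frac{1}{5096}\right) + \left(-179 + 7056 - 14952 - 12530 + 5880\right) \left(- \frac{1}{22382}\right) = \frac{24023}{5096} - - \frac{25}{38} = \frac{24023}{5096} + \frac{25}{38} = \frac{520137}{96824}$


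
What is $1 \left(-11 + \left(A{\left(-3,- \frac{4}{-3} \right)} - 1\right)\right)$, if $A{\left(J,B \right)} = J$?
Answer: $-15$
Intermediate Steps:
$1 \left(-11 + \left(A{\left(-3,- \frac{4}{-3} \right)} - 1\right)\right) = 1 \left(-11 - 4\right) = 1 \left(-15\right) = -15$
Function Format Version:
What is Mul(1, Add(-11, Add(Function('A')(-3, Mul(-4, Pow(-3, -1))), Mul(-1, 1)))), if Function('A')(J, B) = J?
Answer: -15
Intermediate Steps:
Mul(1, Add(-11, Add(Function('A')(-3, Mul(-4, Pow(-3, -1))), Mul(-1, 1)))) = Mul(1, Add(-11, Add(-3, Mul(-1, 1)))) = Mul(1, Add(-11, Add(-3, -1))) = Mul(1, Add(-11, -4)) = Mul(1, -15) = -15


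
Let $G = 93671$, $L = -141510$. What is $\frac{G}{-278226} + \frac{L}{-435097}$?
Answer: $- \frac{106477679}{9311945994} \approx -0.011435$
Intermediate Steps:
$\frac{G}{-278226} + \frac{L}{-435097} = \frac{93671}{-278226} - \frac{141510}{-435097} = 93671 \left(- \frac{1}{278226}\right) - - \frac{141510}{435097} = - \frac{93671}{278226} + \frac{141510}{435097} = - \frac{106477679}{9311945994}$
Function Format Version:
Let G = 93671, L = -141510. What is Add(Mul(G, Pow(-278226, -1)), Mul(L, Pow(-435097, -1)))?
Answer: Rational(-106477679, 9311945994) ≈ -0.011435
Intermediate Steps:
Add(Mul(G, Pow(-278226, -1)), Mul(L, Pow(-435097, -1))) = Add(Mul(93671, Pow(-278226, -1)), Mul(-141510, Pow(-435097, -1))) = Add(Mul(93671, Rational(-1, 278226)), Mul(-141510, Rational(-1, 435097))) = Add(Rational(-93671, 278226), Rational(141510, 435097)) = Rational(-106477679, 9311945994)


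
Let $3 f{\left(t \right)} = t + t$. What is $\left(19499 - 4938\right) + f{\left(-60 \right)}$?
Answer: $14521$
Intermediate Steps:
$f{\left(t \right)} = \frac{2 t}{3}$ ($f{\left(t \right)} = \frac{t + t}{3} = \frac{2 t}{3}$)
$\left(19499 - 4938\right) + f{\left(-60 \right)} = \left(19499 - 4938\right) + \frac{2}{3} \left(-60\right) = 14561 - 40 = 14521$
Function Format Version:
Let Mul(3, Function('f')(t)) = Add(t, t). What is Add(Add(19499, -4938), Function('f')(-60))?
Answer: 14521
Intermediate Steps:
Function('f')(t) = Mul(Rational(2, 3), t) (Function('f')(t) = Mul(Rational(1, 3), Add(t, t)) = Mul(Rational(1, 3), Mul(2, t)) = Mul(Rational(2, 3), t))
Add(Add(19499, -4938), Function('f')(-60)) = Add(Add(19499, -4938), Mul(Rational(2, 3), -60)) = Add(14561, -40) = 14521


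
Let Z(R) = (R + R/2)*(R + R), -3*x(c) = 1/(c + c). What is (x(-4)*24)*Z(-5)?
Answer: 75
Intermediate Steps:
x(c) = -1/(6*c) (x(c) = -1/(3*(c + c)) = -1/(2*c)/3 = -1/(6*c))
Z(R) = 3*R**2 (Z(R) = (R + R*(1/2))*(2*R) = (R + R/2)*(2*R) = (3*R/2)*(2*R) = 3*R**2)
(x(-4)*24)*Z(-5) = (-1/6/(-4)*24)*(3*(-5)**2) = (-1/6*(-1/4)*24)*(3*25) = ((1/24)*24)*75 = 1*75 = 75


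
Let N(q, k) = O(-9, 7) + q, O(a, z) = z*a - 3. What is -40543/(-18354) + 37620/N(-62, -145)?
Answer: -85660997/293664 ≈ -291.70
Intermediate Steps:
O(a, z) = -3 + a*z (O(a, z) = a*z - 3 = -3 + a*z)
N(q, k) = -66 + q (N(q, k) = (-3 - 9*7) + q = (-3 - 63) + q = -66 + q)
-40543/(-18354) + 37620/N(-62, -145) = -40543/(-18354) + 37620/(-66 - 62) = -40543*(-1/18354) + 37620/(-128) = 40543/18354 + 37620*(-1/128) = 40543/18354 - 9405/32 = -85660997/293664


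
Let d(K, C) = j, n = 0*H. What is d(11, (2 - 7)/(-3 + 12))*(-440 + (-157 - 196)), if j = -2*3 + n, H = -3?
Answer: 4758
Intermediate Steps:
n = 0 (n = 0*(-3) = 0)
j = -6 (j = -2*3 + 0 = -6 + 0 = -6)
d(K, C) = -6
d(11, (2 - 7)/(-3 + 12))*(-440 + (-157 - 196)) = -6*(-440 + (-157 - 196)) = -6*(-440 - 353) = -6*(-793) = 4758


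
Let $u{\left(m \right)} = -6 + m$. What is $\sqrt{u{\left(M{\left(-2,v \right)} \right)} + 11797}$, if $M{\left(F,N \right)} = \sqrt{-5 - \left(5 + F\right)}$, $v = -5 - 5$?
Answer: $\sqrt{11791 + 2 i \sqrt{2}} \approx 108.59 + 0.013 i$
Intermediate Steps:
$v = -10$ ($v = -5 - 5 = -10$)
$M{\left(F,N \right)} = \sqrt{-10 - F}$
$\sqrt{u{\left(M{\left(-2,v \right)} \right)} + 11797} = \sqrt{\left(-6 + \sqrt{-10 - -2}\right) + 11797} = \sqrt{\left(-6 + \sqrt{-10 + 2}\right) + 11797} = \sqrt{\left(-6 + \sqrt{-8}\right) + 11797} = \sqrt{\left(-6 + 2 i \sqrt{2}\right) + 11797} = \sqrt{11791 + 2 i \sqrt{2}}$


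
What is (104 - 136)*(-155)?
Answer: 4960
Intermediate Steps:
(104 - 136)*(-155) = -32*(-155) = 4960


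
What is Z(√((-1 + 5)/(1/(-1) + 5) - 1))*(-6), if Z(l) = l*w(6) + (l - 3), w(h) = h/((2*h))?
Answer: 18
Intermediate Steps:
w(h) = ½ (w(h) = h*(1/(2*h)) = ½)
Z(l) = -3 + 3*l/2 (Z(l) = l*(½) + (l - 3) = l/2 + (-3 + l) = -3 + 3*l/2)
Z(√((-1 + 5)/(1/(-1) + 5) - 1))*(-6) = (-3 + 3*√((-1 + 5)/(1/(-1) + 5) - 1)/2)*(-6) = (-3 + 3*√(4/(-1 + 5) - 1)/2)*(-6) = (-3 + 3*√(4/4 - 1)/2)*(-6) = (-3 + 3*√(4*(¼) - 1)/2)*(-6) = (-3 + 3*√(1 - 1)/2)*(-6) = (-3 + 3*√0/2)*(-6) = (-3 + (3/2)*0)*(-6) = (-3 + 0)*(-6) = -3*(-6) = 18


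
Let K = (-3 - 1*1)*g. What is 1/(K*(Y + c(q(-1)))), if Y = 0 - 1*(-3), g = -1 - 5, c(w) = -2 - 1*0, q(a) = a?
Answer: 1/24 ≈ 0.041667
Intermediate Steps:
c(w) = -2 (c(w) = -2 + 0 = -2)
g = -6
K = 24 (K = (-3 - 1*1)*(-6) = (-3 - 1)*(-6) = -4*(-6) = 24)
Y = 3 (Y = 0 + 3 = 3)
1/(K*(Y + c(q(-1)))) = 1/(24*(3 - 2)) = 1/(24*1) = 1/24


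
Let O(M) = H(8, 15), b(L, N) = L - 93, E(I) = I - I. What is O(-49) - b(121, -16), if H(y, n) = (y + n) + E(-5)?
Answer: -5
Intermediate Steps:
E(I) = 0
H(y, n) = n + y (H(y, n) = (y + n) + 0 = (n + y) + 0 = n + y)
b(L, N) = -93 + L
O(M) = 23 (O(M) = 15 + 8 = 23)
O(-49) - b(121, -16) = 23 - (-93 + 121) = 23 - 1*28 = 23 - 28 = -5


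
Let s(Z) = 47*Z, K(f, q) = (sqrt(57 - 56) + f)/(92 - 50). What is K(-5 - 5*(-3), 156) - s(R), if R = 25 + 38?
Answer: -124351/42 ≈ -2960.7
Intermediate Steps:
K(f, q) = 1/42 + f/42 (K(f, q) = (sqrt(1) + f)/42 = (1 + f)*(1/42) = 1/42 + f/42)
R = 63
K(-5 - 5*(-3), 156) - s(R) = (1/42 + (-5 - 5*(-3))/42) - 47*63 = (1/42 + (-5 + 15)/42) - 1*2961 = (1/42 + (1/42)*10) - 2961 = (1/42 + 5/21) - 2961 = 11/42 - 2961 = -124351/42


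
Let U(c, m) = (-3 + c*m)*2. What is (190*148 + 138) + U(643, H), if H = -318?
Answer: -380696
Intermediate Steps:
U(c, m) = -6 + 2*c*m
(190*148 + 138) + U(643, H) = (190*148 + 138) + (-6 + 2*643*(-318)) = (28120 + 138) + (-6 - 408948) = 28258 - 408954 = -380696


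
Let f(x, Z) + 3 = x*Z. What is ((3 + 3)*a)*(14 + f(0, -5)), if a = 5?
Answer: 330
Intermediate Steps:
f(x, Z) = -3 + Z*x (f(x, Z) = -3 + x*Z = -3 + Z*x)
((3 + 3)*a)*(14 + f(0, -5)) = ((3 + 3)*5)*(14 + (-3 - 5*0)) = (6*5)*(14 + (-3 + 0)) = 30*(14 - 3) = 30*11 = 330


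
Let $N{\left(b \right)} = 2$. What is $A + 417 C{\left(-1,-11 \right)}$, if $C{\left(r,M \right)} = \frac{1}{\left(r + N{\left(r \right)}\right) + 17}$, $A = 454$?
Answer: $\frac{2863}{6} \approx 477.17$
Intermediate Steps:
$C{\left(r,M \right)} = \frac{1}{19 + r}$ ($C{\left(r,M \right)} = \frac{1}{\left(r + 2\right) + 17} = \frac{1}{\left(2 + r\right) + 17} = \frac{1}{19 + r}$)
$A + 417 C{\left(-1,-11 \right)} = 454 + \frac{417}{19 - 1} = 454 + \frac{417}{18} = 454 + 417 \cdot \frac{1}{18} = 454 + \frac{139}{6} = \frac{2863}{6}$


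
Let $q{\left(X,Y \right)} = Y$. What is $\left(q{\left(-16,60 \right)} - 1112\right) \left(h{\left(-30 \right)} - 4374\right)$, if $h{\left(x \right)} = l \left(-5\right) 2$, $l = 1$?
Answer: $4611968$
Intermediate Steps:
$h{\left(x \right)} = -10$ ($h{\left(x \right)} = 1 \left(-5\right) 2 = \left(-5\right) 2 = -10$)
$\left(q{\left(-16,60 \right)} - 1112\right) \left(h{\left(-30 \right)} - 4374\right) = \left(60 - 1112\right) \left(-10 - 4374\right) = \left(-1052\right) \left(-4384\right) = 4611968$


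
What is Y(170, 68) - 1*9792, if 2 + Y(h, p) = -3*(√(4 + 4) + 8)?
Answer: -9818 - 6*√2 ≈ -9826.5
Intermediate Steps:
Y(h, p) = -26 - 6*√2 (Y(h, p) = -2 - 3*(√(4 + 4) + 8) = -2 - 3*(√8 + 8) = -2 - 3*(2*√2 + 8) = -2 - 3*(8 + 2*√2) = -2 + (-24 - 6*√2) = -26 - 6*√2)
Y(170, 68) - 1*9792 = (-26 - 6*√2) - 1*9792 = (-26 - 6*√2) - 9792 = -9818 - 6*√2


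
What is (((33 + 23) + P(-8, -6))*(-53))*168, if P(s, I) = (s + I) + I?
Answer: -320544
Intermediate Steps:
P(s, I) = s + 2*I (P(s, I) = (I + s) + I = s + 2*I)
(((33 + 23) + P(-8, -6))*(-53))*168 = (((33 + 23) + (-8 + 2*(-6)))*(-53))*168 = ((56 + (-8 - 12))*(-53))*168 = ((56 - 20)*(-53))*168 = (36*(-53))*168 = -1908*168 = -320544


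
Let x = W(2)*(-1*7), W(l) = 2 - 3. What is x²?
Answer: 49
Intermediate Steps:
W(l) = -1
x = 7 (x = -(-1)*7 = -1*(-7) = 7)
x² = 7² = 49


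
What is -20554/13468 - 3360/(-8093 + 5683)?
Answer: -214133/1622894 ≈ -0.13195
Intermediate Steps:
-20554/13468 - 3360/(-8093 + 5683) = -20554*1/13468 - 3360/(-2410) = -10277/6734 - 3360*(-1/2410) = -10277/6734 + 336/241 = -214133/1622894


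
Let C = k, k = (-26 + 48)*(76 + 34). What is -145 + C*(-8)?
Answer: -19505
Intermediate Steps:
k = 2420 (k = 22*110 = 2420)
C = 2420
-145 + C*(-8) = -145 + 2420*(-8) = -145 - 19360 = -19505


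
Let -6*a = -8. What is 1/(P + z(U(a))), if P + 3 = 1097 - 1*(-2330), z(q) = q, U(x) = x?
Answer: 3/10276 ≈ 0.00029194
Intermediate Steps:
a = 4/3 (a = -⅙*(-8) = 4/3 ≈ 1.3333)
P = 3424 (P = -3 + (1097 - 1*(-2330)) = -3 + (1097 + 2330) = -3 + 3427 = 3424)
1/(P + z(U(a))) = 1/(3424 + 4/3) = 1/(10276/3) = 3/10276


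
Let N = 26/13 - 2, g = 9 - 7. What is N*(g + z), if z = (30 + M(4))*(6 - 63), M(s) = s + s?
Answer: 0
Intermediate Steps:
M(s) = 2*s
g = 2
z = -2166 (z = (30 + 2*4)*(6 - 63) = (30 + 8)*(-57) = 38*(-57) = -2166)
N = 0 (N = 26*(1/13) - 2 = 2 - 2 = 0)
N*(g + z) = 0*(2 - 2166) = 0*(-2164) = 0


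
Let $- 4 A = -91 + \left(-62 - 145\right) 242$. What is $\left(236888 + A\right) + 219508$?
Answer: $\frac{1875769}{4} \approx 4.6894 \cdot 10^{5}$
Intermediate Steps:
$A = \frac{50185}{4}$ ($A = - \frac{-91 + \left(-62 - 145\right) 242}{4} = - \frac{-91 - 50094}{4} = \left(- \frac{1}{4}\right) \left(-50185\right) = \frac{50185}{4} \approx 12546.0$)
$\left(236888 + A\right) + 219508 = \left(236888 + \frac{50185}{4}\right) + 219508 = \frac{997737}{4} + 219508 = \frac{1875769}{4}$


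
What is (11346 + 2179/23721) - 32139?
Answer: -493228574/23721 ≈ -20793.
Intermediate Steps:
(11346 + 2179/23721) - 32139 = 269140645/23721 - 32139 = -493228574/23721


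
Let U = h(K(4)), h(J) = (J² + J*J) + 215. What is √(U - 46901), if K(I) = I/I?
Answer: 2*I*√11671 ≈ 216.06*I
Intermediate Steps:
K(I) = 1
h(J) = 215 + 2*J² (h(J) = (J² + J²) + 215 = 2*J² + 215 = 215 + 2*J²)
U = 217 (U = 215 + 2*1² = 215 + 2*1 = 215 + 2 = 217)
√(U - 46901) = √(217 - 46901) = √(-46684) = 2*I*√11671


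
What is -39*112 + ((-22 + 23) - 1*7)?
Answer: -4374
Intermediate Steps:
-39*112 + ((-22 + 23) - 1*7) = -4368 + (1 - 7) = -4368 - 6 = -4374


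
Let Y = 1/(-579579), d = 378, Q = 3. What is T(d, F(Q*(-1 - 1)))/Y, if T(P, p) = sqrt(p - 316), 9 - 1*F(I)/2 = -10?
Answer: -579579*I*sqrt(278) ≈ -9.6635e+6*I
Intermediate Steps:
F(I) = 38 (F(I) = 18 - 2*(-10) = 18 + 20 = 38)
T(P, p) = sqrt(-316 + p)
Y = -1/579579 ≈ -1.7254e-6
T(d, F(Q*(-1 - 1)))/Y = sqrt(-316 + 38)/(-1/579579) = sqrt(-278)*(-579579) = (I*sqrt(278))*(-579579) = -579579*I*sqrt(278)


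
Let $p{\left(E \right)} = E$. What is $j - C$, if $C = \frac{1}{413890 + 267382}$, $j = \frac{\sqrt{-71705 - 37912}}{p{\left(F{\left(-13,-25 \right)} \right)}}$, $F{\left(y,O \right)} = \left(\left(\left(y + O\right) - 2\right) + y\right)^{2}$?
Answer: $- \frac{1}{681272} + \frac{i \sqrt{109617}}{2809} \approx -1.4678 \cdot 10^{-6} + 0.11787 i$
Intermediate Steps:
$F{\left(y,O \right)} = \left(-2 + O + 2 y\right)^{2}$ ($F{\left(y,O \right)} = \left(\left(\left(O + y\right) - 2\right) + y\right)^{2} = \left(\left(-2 + O + y\right) + y\right)^{2} = \left(-2 + O + 2 y\right)^{2}$)
$j = \frac{i \sqrt{109617}}{2809}$ ($j = \frac{\sqrt{-71705 - 37912}}{\left(-2 - 25 + 2 \left(-13\right)\right)^{2}} = \frac{\sqrt{-109617}}{\left(-2 - 25 - 26\right)^{2}} = \frac{i \sqrt{109617}}{\left(-53\right)^{2}} = \frac{i \sqrt{109617}}{2809} \approx 0.11787 i$)
$C = \frac{1}{681272} \approx 1.4678 \cdot 10^{-6}$
$j - C = \frac{i \sqrt{109617}}{2809} - \frac{1}{681272} = - \frac{1}{681272} + \frac{i \sqrt{109617}}{2809}$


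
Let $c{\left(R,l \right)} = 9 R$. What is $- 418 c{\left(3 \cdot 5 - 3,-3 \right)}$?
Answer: $-45144$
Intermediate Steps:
$- 418 c{\left(3 \cdot 5 - 3,-3 \right)} = - 418 \cdot 9 \left(3 \cdot 5 - 3\right) = - 418 \cdot 9 \left(15 - 3\right) = - 418 \cdot 9 \cdot 12 = \left(-418\right) 108 = -45144$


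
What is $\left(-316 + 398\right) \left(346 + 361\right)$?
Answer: $57974$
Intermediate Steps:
$\left(-316 + 398\right) \left(346 + 361\right) = 82 \cdot 707 = 57974$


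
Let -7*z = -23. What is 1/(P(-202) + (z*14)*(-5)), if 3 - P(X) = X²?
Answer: -1/41031 ≈ -2.4372e-5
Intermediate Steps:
z = 23/7 (z = -⅐*(-23) = 23/7 ≈ 3.2857)
P(X) = 3 - X²
1/(P(-202) + (z*14)*(-5)) = 1/((3 - 1*(-202)²) + ((23/7)*14)*(-5)) = 1/((3 - 1*40804) + 46*(-5)) = 1/((3 - 40804) - 230) = 1/(-40801 - 230) = 1/(-41031) = -1/41031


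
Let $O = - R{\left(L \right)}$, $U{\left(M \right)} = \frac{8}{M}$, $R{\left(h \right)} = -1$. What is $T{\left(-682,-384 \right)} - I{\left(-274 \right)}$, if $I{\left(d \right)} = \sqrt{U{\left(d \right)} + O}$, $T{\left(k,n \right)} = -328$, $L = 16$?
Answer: $-328 - \frac{\sqrt{18221}}{137} \approx -328.99$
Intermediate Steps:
$O = 1$ ($O = \left(-1\right) \left(-1\right) = 1$)
$I{\left(d \right)} = \sqrt{1 + \frac{8}{d}}$ ($I{\left(d \right)} = \sqrt{\frac{8}{d} + 1} = \sqrt{1 + \frac{8}{d}}$)
$T{\left(-682,-384 \right)} - I{\left(-274 \right)} = -328 - \sqrt{\frac{8 - 274}{-274}} = -328 - \sqrt{\left(- \frac{1}{274}\right) \left(-266\right)} = -328 - \sqrt{\frac{133}{137}} = -328 - \frac{\sqrt{18221}}{137}$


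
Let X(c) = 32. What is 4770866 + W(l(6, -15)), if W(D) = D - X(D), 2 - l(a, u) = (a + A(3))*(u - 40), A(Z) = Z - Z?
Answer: 4771166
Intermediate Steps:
A(Z) = 0
l(a, u) = 2 - a*(-40 + u) (l(a, u) = 2 - (a + 0)*(u - 40) = 2 - a*(-40 + u))
W(D) = -32 + D (W(D) = D - 1*32 = D - 32 = -32 + D)
4770866 + W(l(6, -15)) = 4770866 + (-32 + (2 + 40*6 - 1*6*(-15))) = 4770866 + (-32 + (2 + 240 + 90)) = 4770866 + (-32 + 332) = 4770866 + 300 = 4771166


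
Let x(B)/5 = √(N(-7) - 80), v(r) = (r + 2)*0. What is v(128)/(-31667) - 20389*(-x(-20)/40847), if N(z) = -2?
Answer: 101945*I*√82/40847 ≈ 22.6*I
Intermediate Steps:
v(r) = 0 (v(r) = (2 + r)*0 = 0)
x(B) = 5*I*√82 (x(B) = 5*√(-2 - 80) = 5*√(-82) = 5*(I*√82) = 5*I*√82)
v(128)/(-31667) - 20389*(-x(-20)/40847) = 0/(-31667) - 20389*(-5*I*√82/40847) = 0*(-1/31667) - 20389*(-5*I*√82/40847) = 0 - 20389*(-5*I*√82/40847) = 0 - (-101945)*I*√82/40847 = 0 + 101945*I*√82/40847 = 101945*I*√82/40847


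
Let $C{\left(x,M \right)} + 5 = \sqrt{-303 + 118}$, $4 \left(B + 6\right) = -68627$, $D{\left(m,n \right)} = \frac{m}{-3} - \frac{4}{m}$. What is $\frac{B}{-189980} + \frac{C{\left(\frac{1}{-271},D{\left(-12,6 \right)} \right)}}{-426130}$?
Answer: $\frac{2925805023}{32382470960} - \frac{i \sqrt{185}}{426130} \approx 0.090351 - 3.1919 \cdot 10^{-5} i$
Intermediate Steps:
$D{\left(m,n \right)} = - \frac{4}{m} - \frac{m}{3}$ ($D{\left(m,n \right)} = m \left(- \frac{1}{3}\right) - \frac{4}{m} = - \frac{m}{3} - \frac{4}{m} = - \frac{4}{m} - \frac{m}{3}$)
$B = - \frac{68651}{4}$ ($B = -6 + \frac{1}{4} \left(-68627\right) = -6 - \frac{68627}{4} = - \frac{68651}{4} \approx -17163.0$)
$C{\left(x,M \right)} = -5 + i \sqrt{185}$ ($C{\left(x,M \right)} = -5 + \sqrt{-303 + 118} = -5 + \sqrt{-185} = -5 + i \sqrt{185}$)
$\frac{B}{-189980} + \frac{C{\left(\frac{1}{-271},D{\left(-12,6 \right)} \right)}}{-426130} = - \frac{68651}{4 \left(-189980\right)} + \frac{-5 + i \sqrt{185}}{-426130} = \left(- \frac{68651}{4}\right) \left(- \frac{1}{189980}\right) + \left(-5 + i \sqrt{185}\right) \left(- \frac{1}{426130}\right) = \frac{68651}{759920} + \left(\frac{1}{85226} - \frac{i \sqrt{185}}{426130}\right) = \frac{2925805023}{32382470960} - \frac{i \sqrt{185}}{426130}$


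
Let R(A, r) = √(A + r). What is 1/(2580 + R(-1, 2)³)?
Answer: 1/2581 ≈ 0.00038745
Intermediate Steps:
1/(2580 + R(-1, 2)³) = 1/(2580 + (√(-1 + 2))³) = 1/(2580 + (√1)³) = 1/(2580 + 1³) = 1/(2580 + 1) = 1/2581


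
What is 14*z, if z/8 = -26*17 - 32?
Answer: -53088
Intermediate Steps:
z = -3792 (z = 8*(-26*17 - 32) = 8*(-442 - 32) = 8*(-474) = -3792)
14*z = 14*(-3792) = -53088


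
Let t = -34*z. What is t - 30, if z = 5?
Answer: -200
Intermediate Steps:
t = -170 (t = -34*5 = -170)
t - 30 = -170 - 30 = -200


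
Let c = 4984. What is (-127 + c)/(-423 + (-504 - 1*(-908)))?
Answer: -4857/19 ≈ -255.63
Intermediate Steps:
(-127 + c)/(-423 + (-504 - 1*(-908))) = (-127 + 4984)/(-423 + (-504 - 1*(-908))) = 4857/(-423 + (-504 + 908)) = 4857/(-423 + 404) = 4857/(-19) = 4857*(-1/19) = -4857/19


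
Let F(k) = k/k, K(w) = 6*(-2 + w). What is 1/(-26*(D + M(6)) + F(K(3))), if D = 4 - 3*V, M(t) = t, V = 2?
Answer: -1/103 ≈ -0.0097087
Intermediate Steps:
D = -2 (D = 4 - 3*2 = 4 - 6 = -2)
K(w) = -12 + 6*w
F(k) = 1
1/(-26*(D + M(6)) + F(K(3))) = 1/(-26*(-2 + 6) + 1) = 1/(-26*4 + 1) = 1/(-104 + 1) = 1/(-103) = -1/103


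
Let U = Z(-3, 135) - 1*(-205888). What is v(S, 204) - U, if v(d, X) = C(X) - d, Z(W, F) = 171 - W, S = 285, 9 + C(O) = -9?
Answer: -206365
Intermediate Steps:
C(O) = -18 (C(O) = -9 - 9 = -18)
U = 206062 (U = (171 - 1*(-3)) - 1*(-205888) = (171 + 3) + 205888 = 174 + 205888 = 206062)
v(d, X) = -18 - d
v(S, 204) - U = (-18 - 1*285) - 1*206062 = (-18 - 285) - 206062 = -303 - 206062 = -206365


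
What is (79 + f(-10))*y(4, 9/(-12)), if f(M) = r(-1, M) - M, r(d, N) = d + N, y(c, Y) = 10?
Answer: 780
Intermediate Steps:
r(d, N) = N + d
f(M) = -1 (f(M) = (M - 1) - M = (-1 + M) - M = -1)
(79 + f(-10))*y(4, 9/(-12)) = (79 - 1)*10 = 78*10 = 780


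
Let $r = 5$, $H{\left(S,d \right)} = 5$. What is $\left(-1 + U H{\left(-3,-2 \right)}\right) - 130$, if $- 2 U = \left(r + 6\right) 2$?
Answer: $-186$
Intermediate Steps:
$U = -11$ ($U = - \frac{\left(5 + 6\right) 2}{2} = - \frac{11 \cdot 2}{2} = \left(- \frac{1}{2}\right) 22 = -11$)
$\left(-1 + U H{\left(-3,-2 \right)}\right) - 130 = \left(-1 - 55\right) - 130 = -56 - 130 = -186$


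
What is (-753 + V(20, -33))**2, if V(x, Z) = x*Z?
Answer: 1996569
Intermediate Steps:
V(x, Z) = Z*x
(-753 + V(20, -33))**2 = (-753 - 33*20)**2 = (-753 - 660)**2 = (-1413)**2 = 1996569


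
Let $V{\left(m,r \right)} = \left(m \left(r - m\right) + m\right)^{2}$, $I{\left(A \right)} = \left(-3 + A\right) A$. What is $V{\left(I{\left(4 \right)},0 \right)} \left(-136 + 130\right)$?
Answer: $-864$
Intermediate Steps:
$I{\left(A \right)} = A \left(-3 + A\right)$
$V{\left(m,r \right)} = \left(m + m \left(r - m\right)\right)^{2}$
$V{\left(I{\left(4 \right)},0 \right)} \left(-136 + 130\right) = \left(4 \left(-3 + 4\right)\right)^{2} \left(1 + 0 - 4 \left(-3 + 4\right)\right)^{2} \left(-136 + 130\right) = \left(4 \cdot 1\right)^{2} \left(1 + 0 - 4 \cdot 1\right)^{2} \left(-6\right) = 4^{2} \left(1 + 0 - 4\right)^{2} \left(-6\right) = 16 \left(1 + 0 - 4\right)^{2} \left(-6\right) = 16 \left(-3\right)^{2} \left(-6\right) = 16 \cdot 9 \left(-6\right) = 144 \left(-6\right) = -864$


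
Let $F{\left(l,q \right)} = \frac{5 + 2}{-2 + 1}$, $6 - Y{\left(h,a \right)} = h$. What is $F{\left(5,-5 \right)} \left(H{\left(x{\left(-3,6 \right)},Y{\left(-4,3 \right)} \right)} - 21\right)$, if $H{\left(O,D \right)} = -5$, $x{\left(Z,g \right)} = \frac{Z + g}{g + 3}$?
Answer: $182$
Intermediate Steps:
$x{\left(Z,g \right)} = \frac{Z + g}{3 + g}$
$Y{\left(h,a \right)} = 6 - h$
$F{\left(l,q \right)} = -7$ ($F{\left(l,q \right)} = \frac{7}{-1} = 7 \left(-1\right) = -7$)
$F{\left(5,-5 \right)} \left(H{\left(x{\left(-3,6 \right)},Y{\left(-4,3 \right)} \right)} - 21\right) = - 7 \left(-5 - 21\right) = \left(-7\right) \left(-26\right) = 182$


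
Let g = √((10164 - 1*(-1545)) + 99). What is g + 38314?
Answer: 38314 + 12*√82 ≈ 38423.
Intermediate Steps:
g = 12*√82 (g = √((10164 + 1545) + 99) = √(11709 + 99) = √11808 = 12*√82 ≈ 108.66)
g + 38314 = 12*√82 + 38314 = 38314 + 12*√82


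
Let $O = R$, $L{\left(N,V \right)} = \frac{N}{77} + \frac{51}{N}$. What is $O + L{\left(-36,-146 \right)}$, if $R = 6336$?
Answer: $\frac{5852723}{924} \approx 6334.1$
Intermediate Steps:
$L{\left(N,V \right)} = \frac{51}{N} + \frac{N}{77}$ ($L{\left(N,V \right)} = N \frac{1}{77} + \frac{51}{N} = \frac{N}{77} + \frac{51}{N} = \frac{51}{N} + \frac{N}{77}$)
$O = 6336$
$O + L{\left(-36,-146 \right)} = 6336 + \left(\frac{51}{-36} + \frac{1}{77} \left(-36\right)\right) = 6336 + \left(51 \left(- \frac{1}{36}\right) - \frac{36}{77}\right) = 6336 - \frac{1741}{924} = \frac{5852723}{924}$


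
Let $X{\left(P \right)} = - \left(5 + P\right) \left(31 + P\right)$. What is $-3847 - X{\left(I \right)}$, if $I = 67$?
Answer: $3209$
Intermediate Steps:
$X{\left(P \right)} = - \left(5 + P\right) \left(31 + P\right)$
$-3847 - X{\left(I \right)} = -3847 - \left(-155 - 67^{2} - 2412\right) = -3847 - \left(-155 - 4489 - 2412\right) = -3847 - -7056 = -3847 + 7056 = 3209$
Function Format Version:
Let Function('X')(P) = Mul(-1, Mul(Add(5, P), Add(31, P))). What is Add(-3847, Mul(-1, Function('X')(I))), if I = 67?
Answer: 3209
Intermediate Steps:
Function('X')(P) = Mul(-1, Add(5, P), Add(31, P))
Add(-3847, Mul(-1, Function('X')(I))) = Add(-3847, Mul(-1, Add(-155, Mul(-1, Pow(67, 2)), Mul(-36, 67)))) = Add(-3847, Mul(-1, Add(-155, Mul(-1, 4489), -2412))) = Add(-3847, Mul(-1, Add(-155, -4489, -2412))) = Add(-3847, Mul(-1, -7056)) = Add(-3847, 7056) = 3209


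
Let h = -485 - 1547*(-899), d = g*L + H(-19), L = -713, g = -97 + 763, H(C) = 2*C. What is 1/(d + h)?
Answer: 1/915372 ≈ 1.0925e-6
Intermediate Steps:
g = 666
d = -474896 (d = 666*(-713) + 2*(-19) = -474858 - 38 = -474896)
h = 1390268 (h = -485 + 1390753 = 1390268)
1/(d + h) = 1/(-474896 + 1390268) = 1/915372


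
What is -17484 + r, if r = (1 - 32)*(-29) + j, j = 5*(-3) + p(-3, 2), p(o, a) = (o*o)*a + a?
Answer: -16580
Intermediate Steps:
p(o, a) = a + a*o**2 (p(o, a) = o**2*a + a = a*o**2 + a = a + a*o**2)
j = 5 (j = 5*(-3) + 2*(1 + (-3)**2) = -15 + 2*(1 + 9) = -15 + 2*10 = -15 + 20 = 5)
r = 904 (r = (1 - 32)*(-29) + 5 = -31*(-29) + 5 = 899 + 5 = 904)
-17484 + r = -17484 + 904 = -16580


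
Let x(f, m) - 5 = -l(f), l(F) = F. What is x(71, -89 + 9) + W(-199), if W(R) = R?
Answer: -265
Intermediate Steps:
x(f, m) = 5 - f
x(71, -89 + 9) + W(-199) = (5 - 1*71) - 199 = (5 - 71) - 199 = -66 - 199 = -265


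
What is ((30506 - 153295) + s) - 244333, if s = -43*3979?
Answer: -538219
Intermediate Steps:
s = -171097
((30506 - 153295) + s) - 244333 = ((30506 - 153295) - 171097) - 244333 = (-122789 - 171097) - 244333 = -293886 - 244333 = -538219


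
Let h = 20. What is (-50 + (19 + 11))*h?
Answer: -400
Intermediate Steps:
(-50 + (19 + 11))*h = (-50 + (19 + 11))*20 = (-50 + 30)*20 = -20*20 = -400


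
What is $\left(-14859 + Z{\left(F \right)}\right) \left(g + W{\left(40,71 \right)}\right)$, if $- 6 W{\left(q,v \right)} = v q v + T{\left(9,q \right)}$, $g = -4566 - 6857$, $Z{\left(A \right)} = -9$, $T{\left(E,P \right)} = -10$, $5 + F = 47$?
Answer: $669476304$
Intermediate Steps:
$F = 42$ ($F = -5 + 47 = 42$)
$g = -11423$ ($g = -4566 - 6857 = -11423$)
$W{\left(q,v \right)} = \frac{5}{3} - \frac{q v^{2}}{6}$ ($W{\left(q,v \right)} = - \frac{v q v - 10}{6} = - \frac{q v v - 10}{6} = - \frac{q v^{2} - 10}{6} = - \frac{-10 + q v^{2}}{6} = \frac{5}{3} - \frac{q v^{2}}{6}$)
$\left(-14859 + Z{\left(F \right)}\right) \left(g + W{\left(40,71 \right)}\right) = \left(-14859 - 9\right) \left(-11423 + \left(\frac{5}{3} - \frac{20 \cdot 71^{2}}{3}\right)\right) = - 14868 \left(-11423 + \left(\frac{5}{3} - \frac{20}{3} \cdot 5041\right)\right) = - 14868 \left(-11423 + \left(\frac{5}{3} - \frac{100820}{3}\right)\right) = - 14868 \left(-11423 - 33605\right) = \left(-14868\right) \left(-45028\right) = 669476304$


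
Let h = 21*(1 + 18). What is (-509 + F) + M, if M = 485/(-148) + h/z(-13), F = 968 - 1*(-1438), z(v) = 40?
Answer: 2817473/1480 ≈ 1903.7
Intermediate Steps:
h = 399 (h = 21*19 = 399)
F = 2406 (F = 968 + 1438 = 2406)
M = 9913/1480 (M = 485/(-148) + 399/40 = 485*(-1/148) + 399*(1/40) = -485/148 + 399/40 = 9913/1480 ≈ 6.6980)
(-509 + F) + M = (-509 + 2406) + 9913/1480 = 1897 + 9913/1480 = 2817473/1480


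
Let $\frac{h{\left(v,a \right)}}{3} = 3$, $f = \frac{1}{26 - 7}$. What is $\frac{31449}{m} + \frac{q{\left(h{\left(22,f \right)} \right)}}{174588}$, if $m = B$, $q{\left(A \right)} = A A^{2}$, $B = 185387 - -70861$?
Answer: $\frac{157706189}{1242717384} \approx 0.1269$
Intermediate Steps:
$f = \frac{1}{19} \approx 0.052632$
$B = 256248$ ($B = 185387 + 70861 = 256248$)
$h{\left(v,a \right)} = 9$ ($h{\left(v,a \right)} = 3 \cdot 3 = 9$)
$q{\left(A \right)} = A^{3}$
$m = 256248$
$\frac{31449}{m} + \frac{q{\left(h{\left(22,f \right)} \right)}}{174588} = \frac{31449}{256248} + \frac{9^{3}}{174588} = 31449 \cdot \frac{1}{256248} + 729 \cdot \frac{1}{174588} = \frac{10483}{85416} + \frac{243}{58196} = \frac{157706189}{1242717384}$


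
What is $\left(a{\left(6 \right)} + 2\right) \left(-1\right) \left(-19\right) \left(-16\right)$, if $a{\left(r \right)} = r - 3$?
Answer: $-1520$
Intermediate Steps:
$a{\left(r \right)} = -3 + r$ ($a{\left(r \right)} = r - 3 = -3 + r$)
$\left(a{\left(6 \right)} + 2\right) \left(-1\right) \left(-19\right) \left(-16\right) = \left(\left(-3 + 6\right) + 2\right) \left(-1\right) \left(-19\right) \left(-16\right) = \left(3 + 2\right) \left(-1\right) \left(-19\right) \left(-16\right) = 5 \left(-1\right) \left(-19\right) \left(-16\right) = \left(-5\right) \left(-19\right) \left(-16\right) = 95 \left(-16\right) = -1520$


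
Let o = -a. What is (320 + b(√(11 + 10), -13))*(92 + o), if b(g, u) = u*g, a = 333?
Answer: -77120 + 3133*√21 ≈ -62763.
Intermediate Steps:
o = -333 (o = -1*333 = -333)
b(g, u) = g*u
(320 + b(√(11 + 10), -13))*(92 + o) = (320 + √(11 + 10)*(-13))*(92 - 333) = (320 + √21*(-13))*(-241) = (320 - 13*√21)*(-241) = -77120 + 3133*√21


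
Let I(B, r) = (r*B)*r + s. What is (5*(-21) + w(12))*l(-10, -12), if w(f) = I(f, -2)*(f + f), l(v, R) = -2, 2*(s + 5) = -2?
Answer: -1806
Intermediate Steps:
s = -6 (s = -5 + (1/2)*(-2) = -5 - 1 = -6)
I(B, r) = -6 + B*r**2 (I(B, r) = (r*B)*r - 6 = (B*r)*r - 6 = B*r**2 - 6 = -6 + B*r**2)
w(f) = 2*f*(-6 + 4*f) (w(f) = (-6 + f*(-2)**2)*(f + f) = (-6 + f*4)*(2*f) = (-6 + 4*f)*(2*f) = 2*f*(-6 + 4*f))
(5*(-21) + w(12))*l(-10, -12) = (5*(-21) + 4*12*(-3 + 2*12))*(-2) = (-105 + 4*12*(-3 + 24))*(-2) = (-105 + 4*12*21)*(-2) = (-105 + 1008)*(-2) = 903*(-2) = -1806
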